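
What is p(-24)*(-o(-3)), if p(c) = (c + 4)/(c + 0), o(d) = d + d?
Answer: 5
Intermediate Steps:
o(d) = 2*d
p(c) = (4 + c)/c
p(-24)*(-o(-3)) = ((4 - 24)/(-24))*(-2*(-3)) = (-1/24*(-20))*(-1*(-6)) = (5/6)*6 = 5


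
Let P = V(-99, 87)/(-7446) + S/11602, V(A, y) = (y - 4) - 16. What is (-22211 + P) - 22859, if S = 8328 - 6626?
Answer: -1946758719341/43194246 ≈ -45070.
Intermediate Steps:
V(A, y) = -20 + y (V(A, y) = (-4 + y) - 16 = -20 + y)
S = 1702
P = 5947879/43194246 (P = (-20 + 87)/(-7446) + 1702/11602 = 67*(-1/7446) + 1702*(1/11602) = -67/7446 + 851/5801 = 5947879/43194246 ≈ 0.13770)
(-22211 + P) - 22859 = (-22211 + 5947879/43194246) - 22859 = -959381450027/43194246 - 22859 = -1946758719341/43194246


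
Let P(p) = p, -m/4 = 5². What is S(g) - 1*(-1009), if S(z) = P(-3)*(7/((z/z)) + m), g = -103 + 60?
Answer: 1288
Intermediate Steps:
m = -100 (m = -4*5² = -4*25 = -100)
g = -43
S(z) = 279 (S(z) = -3*(7/((z/z)) - 100) = -3*(7/1 - 100) = -3*(7*1 - 100) = -3*(7 - 100) = -3*(-93) = 279)
S(g) - 1*(-1009) = 279 - 1*(-1009) = 279 + 1009 = 1288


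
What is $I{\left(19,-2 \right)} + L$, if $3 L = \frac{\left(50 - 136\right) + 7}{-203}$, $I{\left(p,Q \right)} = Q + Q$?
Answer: $- \frac{2357}{609} \approx -3.8703$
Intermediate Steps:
$I{\left(p,Q \right)} = 2 Q$
$L = \frac{79}{609}$ ($L = \frac{\left(\left(50 - 136\right) + 7\right) \frac{1}{-203}}{3} = \frac{\left(-86 + 7\right) \left(- \frac{1}{203}\right)}{3} = \frac{\left(-79\right) \left(- \frac{1}{203}\right)}{3} = \frac{1}{3} \cdot \frac{79}{203} = \frac{79}{609} \approx 0.12972$)
$I{\left(19,-2 \right)} + L = 2 \left(-2\right) + \frac{79}{609} = -4 + \frac{79}{609} = - \frac{2357}{609}$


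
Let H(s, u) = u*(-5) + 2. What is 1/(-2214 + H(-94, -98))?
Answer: -1/1722 ≈ -0.00058072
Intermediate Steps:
H(s, u) = 2 - 5*u (H(s, u) = -5*u + 2 = 2 - 5*u)
1/(-2214 + H(-94, -98)) = 1/(-2214 + (2 - 5*(-98))) = 1/(-2214 + (2 + 490)) = 1/(-2214 + 492) = 1/(-1722) = -1/1722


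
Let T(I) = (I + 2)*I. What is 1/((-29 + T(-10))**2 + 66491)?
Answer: 1/69092 ≈ 1.4473e-5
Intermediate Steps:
T(I) = I*(2 + I) (T(I) = (2 + I)*I = I*(2 + I))
1/((-29 + T(-10))**2 + 66491) = 1/((-29 - 10*(2 - 10))**2 + 66491) = 1/((-29 - 10*(-8))**2 + 66491) = 1/((-29 + 80)**2 + 66491) = 1/(51**2 + 66491) = 1/(2601 + 66491) = 1/69092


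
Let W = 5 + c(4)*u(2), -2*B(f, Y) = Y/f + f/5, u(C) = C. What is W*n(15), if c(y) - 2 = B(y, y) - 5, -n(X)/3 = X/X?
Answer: 42/5 ≈ 8.4000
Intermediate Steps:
n(X) = -3 (n(X) = -3*X/X = -3*1 = -3)
B(f, Y) = -f/10 - Y/(2*f) (B(f, Y) = -(Y/f + f/5)/2 = -(f/5 + Y/f)/2 = -f/10 - Y/(2*f))
c(y) = -7/2 - y/10 (c(y) = 2 + ((-y/10 - y/(2*y)) - 5) = 2 + ((-y/10 - 1/2) - 5) = 2 + ((-1/2 - y/10) - 5) = 2 + (-11/2 - y/10) = -7/2 - y/10)
W = -14/5 (W = 5 + (-7/2 - 1/10*4)*2 = 5 + (-7/2 - 2/5)*2 = 5 - 39/10*2 = 5 - 39/5 = -14/5 ≈ -2.8000)
W*n(15) = -14/5*(-3) = 42/5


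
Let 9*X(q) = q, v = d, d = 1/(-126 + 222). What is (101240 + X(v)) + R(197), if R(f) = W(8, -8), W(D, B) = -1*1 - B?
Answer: 87477409/864 ≈ 1.0125e+5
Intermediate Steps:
W(D, B) = -1 - B
d = 1/96 ≈ 0.010417
v = 1/96 ≈ 0.010417
R(f) = 7 (R(f) = -1 - 1*(-8) = -1 + 8 = 7)
X(q) = q/9
(101240 + X(v)) + R(197) = (101240 + (1/9)*(1/96)) + 7 = (101240 + 1/864) + 7 = 87471361/864 + 7 = 87477409/864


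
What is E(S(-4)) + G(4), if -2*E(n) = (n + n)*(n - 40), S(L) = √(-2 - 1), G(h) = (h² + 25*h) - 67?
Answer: 52 + 40*I*√3 ≈ 52.0 + 69.282*I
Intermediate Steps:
G(h) = -67 + h² + 25*h
S(L) = I*√3 (S(L) = √(-3) = I*√3)
E(n) = -n*(-40 + n) (E(n) = -(n + n)*(n - 40)/2 = -2*n*(-40 + n)/2 = -n*(-40 + n))
E(S(-4)) + G(4) = (I*√3)*(40 - I*√3) + (-67 + 4² + 25*4) = (I*√3)*(40 - I*√3) + (-67 + 16 + 100) = I*√3*(40 - I*√3) + 49 = 49 + I*√3*(40 - I*√3)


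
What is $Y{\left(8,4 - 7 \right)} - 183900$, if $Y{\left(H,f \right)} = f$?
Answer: $-183903$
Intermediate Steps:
$Y{\left(8,4 - 7 \right)} - 183900 = \left(4 - 7\right) - 183900 = -3 - 183900 = -183903$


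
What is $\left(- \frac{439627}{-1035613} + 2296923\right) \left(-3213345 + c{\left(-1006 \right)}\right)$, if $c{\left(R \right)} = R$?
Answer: $- \frac{7646053091620371526}{1035613} \approx -7.3831 \cdot 10^{12}$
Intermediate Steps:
$\left(- \frac{439627}{-1035613} + 2296923\right) \left(-3213345 + c{\left(-1006 \right)}\right) = \left(- \frac{439627}{-1035613} + 2296923\right) \left(-3213345 - 1006\right) = \left(\left(-439627\right) \left(- \frac{1}{1035613}\right) + 2296923\right) \left(-3214351\right) = \left(\frac{439627}{1035613} + 2296923\right) \left(-3214351\right) = \frac{2378723758426}{1035613} \left(-3214351\right) = - \frac{7646053091620371526}{1035613}$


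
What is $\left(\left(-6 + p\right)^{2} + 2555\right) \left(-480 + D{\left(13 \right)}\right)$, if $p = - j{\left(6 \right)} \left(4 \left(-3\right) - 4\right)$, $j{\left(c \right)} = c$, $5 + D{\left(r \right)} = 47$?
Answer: $-4666890$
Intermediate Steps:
$D{\left(r \right)} = 42$ ($D{\left(r \right)} = -5 + 47 = 42$)
$p = 96$ ($p = \left(-1\right) 6 \left(4 \left(-3\right) - 4\right) = - 6 \left(-12 - 4\right) = \left(-6\right) \left(-16\right) = 96$)
$\left(\left(-6 + p\right)^{2} + 2555\right) \left(-480 + D{\left(13 \right)}\right) = \left(\left(-6 + 96\right)^{2} + 2555\right) \left(-480 + 42\right) = \left(90^{2} + 2555\right) \left(-438\right) = \left(8100 + 2555\right) \left(-438\right) = 10655 \left(-438\right) = -4666890$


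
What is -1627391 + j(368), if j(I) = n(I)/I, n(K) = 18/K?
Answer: -110193899383/67712 ≈ -1.6274e+6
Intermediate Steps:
j(I) = 18/I² (j(I) = (18/I)/I = 18/I²)
-1627391 + j(368) = -1627391 + 18/368² = -1627391 + 18*(1/135424) = -1627391 + 9/67712 = -110193899383/67712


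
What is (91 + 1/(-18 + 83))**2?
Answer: 34999056/4225 ≈ 8283.8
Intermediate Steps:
(91 + 1/(-18 + 83))**2 = (91 + 1/65)**2 = (5916/65)**2 = 34999056/4225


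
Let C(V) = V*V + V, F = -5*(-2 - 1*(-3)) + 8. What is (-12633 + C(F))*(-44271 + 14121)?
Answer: 380523150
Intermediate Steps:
F = 3 (F = -5*(-2 + 3) + 8 = -5*1 + 8 = -5 + 8 = 3)
C(V) = V + V² (C(V) = V² + V = V + V²)
(-12633 + C(F))*(-44271 + 14121) = (-12633 + 3*(1 + 3))*(-44271 + 14121) = (-12633 + 3*4)*(-30150) = (-12633 + 12)*(-30150) = -12621*(-30150) = 380523150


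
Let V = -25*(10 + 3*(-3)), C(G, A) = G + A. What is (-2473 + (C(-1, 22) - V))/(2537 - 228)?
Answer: -2427/2309 ≈ -1.0511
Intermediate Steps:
C(G, A) = A + G
V = -25 (V = -25*(10 - 9) = -25*1 = -25)
(-2473 + (C(-1, 22) - V))/(2537 - 228) = (-2473 + ((22 - 1) - 1*(-25)))/(2537 - 228) = (-2473 + (21 + 25))/2309 = (-2473 + 46)*(1/2309) = -2427*1/2309 = -2427/2309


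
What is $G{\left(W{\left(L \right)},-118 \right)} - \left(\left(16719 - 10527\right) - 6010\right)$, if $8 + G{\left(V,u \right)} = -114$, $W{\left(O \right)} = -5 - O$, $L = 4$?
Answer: $-304$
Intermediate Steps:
$G{\left(V,u \right)} = -122$ ($G{\left(V,u \right)} = -8 - 114 = -122$)
$G{\left(W{\left(L \right)},-118 \right)} - \left(\left(16719 - 10527\right) - 6010\right) = -122 - \left(\left(16719 - 10527\right) - 6010\right) = -122 - \left(6192 - 6010\right) = -122 - 182 = -304$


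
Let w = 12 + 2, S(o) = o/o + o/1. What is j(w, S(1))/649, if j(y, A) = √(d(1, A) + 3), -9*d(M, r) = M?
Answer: √26/1947 ≈ 0.0026189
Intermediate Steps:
S(o) = 1 + o (S(o) = 1 + o*1 = 1 + o)
d(M, r) = -M/9
w = 14
j(y, A) = √26/3 (j(y, A) = √(-⅑*1 + 3) = √(-⅑ + 3) = √(26/9) = √26/3)
j(w, S(1))/649 = (√26/3)/649 = (√26/3)*(1/649) = √26/1947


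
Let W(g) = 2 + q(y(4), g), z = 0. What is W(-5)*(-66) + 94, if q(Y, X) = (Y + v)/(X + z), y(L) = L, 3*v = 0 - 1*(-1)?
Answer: 96/5 ≈ 19.200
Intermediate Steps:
v = ⅓ (v = (0 - 1*(-1))/3 = (0 + 1)/3 = (⅓)*1 = ⅓ ≈ 0.33333)
q(Y, X) = (⅓ + Y)/X (q(Y, X) = (Y + ⅓)/(X + 0) = (⅓ + Y)/X)
W(g) = 2 + 13/(3*g) (W(g) = 2 + (⅓ + 4)/g = 2 + (13/3)/g = 2 + 13/(3*g))
W(-5)*(-66) + 94 = (2 + (13/3)/(-5))*(-66) + 94 = (2 + (13/3)*(-⅕))*(-66) + 94 = (2 - 13/15)*(-66) + 94 = (17/15)*(-66) + 94 = -374/5 + 94 = 96/5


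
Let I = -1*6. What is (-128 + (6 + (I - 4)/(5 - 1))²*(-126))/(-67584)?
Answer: 3343/135168 ≈ 0.024732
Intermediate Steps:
I = -6
(-128 + (6 + (I - 4)/(5 - 1))²*(-126))/(-67584) = (-128 + (6 + (-6 - 4)/(5 - 1))²*(-126))/(-67584) = (-128 + (6 - 10/4)²*(-126))*(-1/67584) = (-128 + (6 - 10*¼)²*(-126))*(-1/67584) = (-128 + (6 - 5/2)²*(-126))*(-1/67584) = (-128 + (7/2)²*(-126))*(-1/67584) = (-128 + (49/4)*(-126))*(-1/67584) = (-128 - 3087/2)*(-1/67584) = -3343/2*(-1/67584) = 3343/135168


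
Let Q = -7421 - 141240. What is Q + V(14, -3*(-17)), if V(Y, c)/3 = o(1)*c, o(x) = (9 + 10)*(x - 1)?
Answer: -148661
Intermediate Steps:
o(x) = -19 + 19*x (o(x) = 19*(-1 + x) = -19 + 19*x)
Q = -148661
V(Y, c) = 0 (V(Y, c) = 3*((-19 + 19*1)*c) = 3*((-19 + 19)*c) = 3*(0*c) = 3*0 = 0)
Q + V(14, -3*(-17)) = -148661 + 0 = -148661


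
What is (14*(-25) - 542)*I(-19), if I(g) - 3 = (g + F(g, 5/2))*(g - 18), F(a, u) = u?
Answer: -547242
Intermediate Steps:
I(g) = 3 + (-18 + g)*(5/2 + g) (I(g) = 3 + (g + 5/2)*(g - 18) = 3 + (g + 5*(½))*(-18 + g) = 3 + (g + 5/2)*(-18 + g) = 3 + (5/2 + g)*(-18 + g) = 3 + (-18 + g)*(5/2 + g))
(14*(-25) - 542)*I(-19) = (14*(-25) - 542)*(-42 + (-19)² - 31/2*(-19)) = (-350 - 542)*(-42 + 361 + 589/2) = -892*1227/2 = -547242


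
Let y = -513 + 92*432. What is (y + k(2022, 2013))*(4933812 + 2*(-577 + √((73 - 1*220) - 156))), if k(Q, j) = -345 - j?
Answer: 181881898434 + 73746*I*√303 ≈ 1.8188e+11 + 1.2837e+6*I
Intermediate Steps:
y = 39231 (y = -513 + 39744 = 39231)
(y + k(2022, 2013))*(4933812 + 2*(-577 + √((73 - 1*220) - 156))) = (39231 + (-345 - 1*2013))*(4933812 + 2*(-577 + √((73 - 1*220) - 156))) = (39231 + (-345 - 2013))*(4933812 + 2*(-577 + √((73 - 220) - 156))) = (39231 - 2358)*(4933812 + 2*(-577 + √(-147 - 156))) = 36873*(4933812 + 2*(-577 + √(-303))) = 36873*(4933812 + 2*(-577 + I*√303)) = 36873*(4933812 + (-1154 + 2*I*√303)) = 36873*(4932658 + 2*I*√303) = 181881898434 + 73746*I*√303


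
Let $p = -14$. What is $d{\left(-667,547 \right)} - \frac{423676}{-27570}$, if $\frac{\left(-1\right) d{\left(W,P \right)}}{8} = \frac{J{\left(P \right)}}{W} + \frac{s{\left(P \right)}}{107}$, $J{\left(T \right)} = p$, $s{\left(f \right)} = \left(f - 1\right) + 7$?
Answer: $- \frac{25723421498}{983821665} \approx -26.146$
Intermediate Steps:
$s{\left(f \right)} = 6 + f$ ($s{\left(f \right)} = \left(-1 + f\right) + 7 = 6 + f$)
$J{\left(T \right)} = -14$
$d{\left(W,P \right)} = - \frac{48}{107} + \frac{112}{W} - \frac{8 P}{107}$ ($d{\left(W,P \right)} = - 8 \left(- \frac{14}{W} + \frac{6 + P}{107}\right) = - 8 \left(- \frac{14}{W} + \left(6 + P\right) \frac{1}{107}\right) = - 8 \left(- \frac{14}{W} + \left(\frac{6}{107} + \frac{P}{107}\right)\right) = - 8 \left(\frac{6}{107} - \frac{14}{W} + \frac{P}{107}\right) = - \frac{48}{107} + \frac{112}{W} - \frac{8 P}{107}$)
$d{\left(-667,547 \right)} - \frac{423676}{-27570} = \frac{8 \left(1498 - - 667 \left(6 + 547\right)\right)}{107 \left(-667\right)} - \frac{423676}{-27570} = \frac{8}{107} \left(- \frac{1}{667}\right) \left(1498 - \left(-667\right) 553\right) - 423676 \left(- \frac{1}{27570}\right) = \frac{8}{107} \left(- \frac{1}{667}\right) \left(1498 + 368851\right) - - \frac{211838}{13785} = \frac{8}{107} \left(- \frac{1}{667}\right) 370349 + \frac{211838}{13785} = - \frac{2962792}{71369} + \frac{211838}{13785} = - \frac{25723421498}{983821665}$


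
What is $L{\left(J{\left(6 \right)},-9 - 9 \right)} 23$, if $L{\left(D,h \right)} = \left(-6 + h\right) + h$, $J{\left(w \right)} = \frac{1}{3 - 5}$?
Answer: $-966$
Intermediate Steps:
$J{\left(w \right)} = - \frac{1}{2}$ ($J{\left(w \right)} = \frac{1}{-2} = - \frac{1}{2}$)
$L{\left(D,h \right)} = -6 + 2 h$
$L{\left(J{\left(6 \right)},-9 - 9 \right)} 23 = \left(-6 + 2 \left(-9 - 9\right)\right) 23 = \left(-6 + 2 \left(-18\right)\right) 23 = \left(-6 - 36\right) 23 = \left(-42\right) 23 = -966$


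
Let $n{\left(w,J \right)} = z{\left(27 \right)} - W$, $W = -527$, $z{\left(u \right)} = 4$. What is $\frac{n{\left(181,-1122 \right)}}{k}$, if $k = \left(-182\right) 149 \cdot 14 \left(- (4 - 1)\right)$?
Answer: $\frac{177}{379652} \approx 0.00046622$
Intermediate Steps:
$n{\left(w,J \right)} = 531$ ($n{\left(w,J \right)} = 4 - -527 = 4 + 527 = 531$)
$k = 1138956$ ($k = - 27118 \cdot 14 \left(\left(-1\right) 3\right) = - 27118 \cdot 14 \left(-3\right) = \left(-27118\right) \left(-42\right) = 1138956$)
$\frac{n{\left(181,-1122 \right)}}{k} = \frac{531}{1138956} = 531 \cdot \frac{1}{1138956} = \frac{177}{379652}$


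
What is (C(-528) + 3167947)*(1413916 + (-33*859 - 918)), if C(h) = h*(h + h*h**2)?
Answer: 107620566397074937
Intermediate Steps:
C(h) = h*(h + h**3)
(C(-528) + 3167947)*(1413916 + (-33*859 - 918)) = (((-528)**2 + (-528)**4) + 3167947)*(1413916 + (-33*859 - 918)) = ((278784 + 77720518656) + 3167947)*(1413916 + (-28347 - 918)) = (77720797440 + 3167947)*(1413916 - 29265) = 77723965387*1384651 = 107620566397074937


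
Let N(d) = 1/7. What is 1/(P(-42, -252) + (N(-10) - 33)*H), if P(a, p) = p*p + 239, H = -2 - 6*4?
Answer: 7/452181 ≈ 1.5481e-5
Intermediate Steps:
H = -26 (H = -2 - 24 = -26)
N(d) = 1/7
P(a, p) = 239 + p**2 (P(a, p) = p**2 + 239 = 239 + p**2)
1/(P(-42, -252) + (N(-10) - 33)*H) = 1/((239 + (-252)**2) + (1/7 - 33)*(-26)) = 1/((239 + 63504) - 230/7*(-26)) = 1/(63743 + 5980/7) = 1/(452181/7) = 7/452181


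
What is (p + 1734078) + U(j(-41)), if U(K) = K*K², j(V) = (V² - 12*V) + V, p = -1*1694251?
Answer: 9690883795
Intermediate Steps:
p = -1694251
j(V) = V² - 11*V
U(K) = K³
(p + 1734078) + U(j(-41)) = (-1694251 + 1734078) + (-41*(-11 - 41))³ = 39827 + (-41*(-52))³ = 39827 + 2132³ = 39827 + 9690843968 = 9690883795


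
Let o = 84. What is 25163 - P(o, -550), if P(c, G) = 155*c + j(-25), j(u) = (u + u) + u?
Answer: 12218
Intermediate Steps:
j(u) = 3*u (j(u) = 2*u + u = 3*u)
P(c, G) = -75 + 155*c (P(c, G) = 155*c + 3*(-25) = 155*c - 75 = -75 + 155*c)
25163 - P(o, -550) = 25163 - (-75 + 155*84) = 25163 - (-75 + 13020) = 25163 - 1*12945 = 25163 - 12945 = 12218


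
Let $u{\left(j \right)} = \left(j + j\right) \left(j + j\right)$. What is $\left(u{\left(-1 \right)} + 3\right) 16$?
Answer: $112$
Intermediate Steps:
$u{\left(j \right)} = 4 j^{2}$ ($u{\left(j \right)} = 2 j 2 j = 4 j^{2}$)
$\left(u{\left(-1 \right)} + 3\right) 16 = \left(4 \left(-1\right)^{2} + 3\right) 16 = \left(4 \cdot 1 + 3\right) 16 = \left(4 + 3\right) 16 = 7 \cdot 16 = 112$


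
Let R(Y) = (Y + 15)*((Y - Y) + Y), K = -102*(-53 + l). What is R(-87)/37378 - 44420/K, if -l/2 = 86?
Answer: -75828598/42891255 ≈ -1.7679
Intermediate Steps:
l = -172 (l = -2*86 = -172)
K = 22950 (K = -102*(-53 - 172) = -102*(-225) = 22950)
R(Y) = Y*(15 + Y) (R(Y) = (15 + Y)*(0 + Y) = (15 + Y)*Y = Y*(15 + Y))
R(-87)/37378 - 44420/K = -87*(15 - 87)/37378 - 44420/22950 = -87*(-72)*(1/37378) - 44420*1/22950 = 6264*(1/37378) - 4442/2295 = 3132/18689 - 4442/2295 = -75828598/42891255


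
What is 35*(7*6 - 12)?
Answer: 1050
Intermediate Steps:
35*(7*6 - 12) = 35*(42 - 12) = 35*30 = 1050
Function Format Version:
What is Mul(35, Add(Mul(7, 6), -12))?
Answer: 1050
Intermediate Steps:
Mul(35, Add(Mul(7, 6), -12)) = Mul(35, Add(42, -12)) = Mul(35, 30) = 1050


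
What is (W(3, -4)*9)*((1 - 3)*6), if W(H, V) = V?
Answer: 432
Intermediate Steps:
(W(3, -4)*9)*((1 - 3)*6) = (-4*9)*((1 - 3)*6) = -(-72)*6 = -36*(-12) = 432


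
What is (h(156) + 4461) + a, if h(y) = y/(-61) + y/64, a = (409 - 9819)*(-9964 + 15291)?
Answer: -48919666501/976 ≈ -5.0123e+7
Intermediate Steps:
a = -50127070 (a = -9410*5327 = -50127070)
h(y) = -3*y/3904 (h(y) = y*(-1/61) + y*(1/64) = -y/61 + y/64 = -3*y/3904)
(h(156) + 4461) + a = (-3/3904*156 + 4461) - 50127070 = (-117/976 + 4461) - 50127070 = 4353819/976 - 50127070 = -48919666501/976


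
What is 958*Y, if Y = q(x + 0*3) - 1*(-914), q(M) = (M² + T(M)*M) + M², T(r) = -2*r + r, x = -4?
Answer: 890940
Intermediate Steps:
T(r) = -r
q(M) = M² (q(M) = (M² + (-M)*M) + M² = (M² - M²) + M² = 0 + M² = M²)
Y = 930 (Y = (-4 + 0*3)² - 1*(-914) = (-4 + 0)² + 914 = (-4)² + 914 = 16 + 914 = 930)
958*Y = 958*930 = 890940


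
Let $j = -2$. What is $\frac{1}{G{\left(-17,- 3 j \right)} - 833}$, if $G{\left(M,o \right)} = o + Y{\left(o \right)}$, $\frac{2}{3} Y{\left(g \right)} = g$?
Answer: $- \frac{1}{818} \approx -0.0012225$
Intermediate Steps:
$Y{\left(g \right)} = \frac{3 g}{2}$
$G{\left(M,o \right)} = \frac{5 o}{2}$ ($G{\left(M,o \right)} = o + \frac{3 o}{2} = \frac{5 o}{2}$)
$\frac{1}{G{\left(-17,- 3 j \right)} - 833} = \frac{1}{\frac{5 \left(\left(-3\right) \left(-2\right)\right)}{2} - 833} = \frac{1}{\frac{5}{2} \cdot 6 - 833} = \frac{1}{15 - 833} = \frac{1}{-818} = - \frac{1}{818}$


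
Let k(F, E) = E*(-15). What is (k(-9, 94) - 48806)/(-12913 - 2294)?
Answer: 50216/15207 ≈ 3.3022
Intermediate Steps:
k(F, E) = -15*E
(k(-9, 94) - 48806)/(-12913 - 2294) = (-15*94 - 48806)/(-12913 - 2294) = (-1410 - 48806)/(-15207) = -50216*(-1/15207) = 50216/15207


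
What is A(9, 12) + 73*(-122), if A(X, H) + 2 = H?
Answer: -8896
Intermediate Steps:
A(X, H) = -2 + H
A(9, 12) + 73*(-122) = (-2 + 12) + 73*(-122) = 10 - 8906 = -8896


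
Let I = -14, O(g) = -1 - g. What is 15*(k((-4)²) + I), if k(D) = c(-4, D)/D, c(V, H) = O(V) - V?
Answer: -3255/16 ≈ -203.44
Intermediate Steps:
c(V, H) = -1 - 2*V (c(V, H) = (-1 - V) - V = -1 - 2*V)
k(D) = 7/D (k(D) = (-1 - 2*(-4))/D = (-1 + 8)/D = 7/D)
15*(k((-4)²) + I) = 15*(7/((-4)²) - 14) = 15*(7/16 - 14) = 15*(-217/16) = -3255/16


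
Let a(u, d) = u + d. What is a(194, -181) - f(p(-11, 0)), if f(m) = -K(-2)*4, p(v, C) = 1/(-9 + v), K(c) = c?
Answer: 5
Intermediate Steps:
a(u, d) = d + u
f(m) = 8 (f(m) = -1*(-2)*4 = 2*4 = 8)
a(194, -181) - f(p(-11, 0)) = (-181 + 194) - 1*8 = 13 - 8 = 5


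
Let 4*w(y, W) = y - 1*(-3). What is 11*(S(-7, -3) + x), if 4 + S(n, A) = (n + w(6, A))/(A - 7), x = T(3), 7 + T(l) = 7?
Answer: -1551/40 ≈ -38.775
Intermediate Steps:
w(y, W) = 3/4 + y/4 (w(y, W) = (y - 1*(-3))/4 = (y + 3)/4 = (3 + y)/4 = 3/4 + y/4)
T(l) = 0 (T(l) = -7 + 7 = 0)
x = 0
S(n, A) = -4 + (9/4 + n)/(-7 + A) (S(n, A) = -4 + (n + (3/4 + (1/4)*6))/(A - 7) = -4 + (n + (3/4 + 3/2))/(-7 + A) = -4 + (n + 9/4)/(-7 + A) = -4 + (9/4 + n)/(-7 + A))
11*(S(-7, -3) + x) = 11*((121/4 - 7 - 4*(-3))/(-7 - 3) + 0) = 11*((121/4 - 7 + 12)/(-10) + 0) = 11*(-1/10*141/4 + 0) = 11*(-141/40 + 0) = 11*(-141/40) = -1551/40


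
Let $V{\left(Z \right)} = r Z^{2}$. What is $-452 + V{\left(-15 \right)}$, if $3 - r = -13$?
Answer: $3148$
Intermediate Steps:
$r = 16$ ($r = 3 - -13 = 3 + 13 = 16$)
$V{\left(Z \right)} = 16 Z^{2}$
$-452 + V{\left(-15 \right)} = -452 + 16 \left(-15\right)^{2} = -452 + 16 \cdot 225 = -452 + 3600 = 3148$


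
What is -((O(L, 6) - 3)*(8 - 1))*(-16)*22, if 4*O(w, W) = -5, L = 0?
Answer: -10472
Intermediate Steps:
O(w, W) = -5/4 (O(w, W) = (¼)*(-5) = -5/4)
-((O(L, 6) - 3)*(8 - 1))*(-16)*22 = -((-5/4 - 3)*(8 - 1))*(-16)*22 = --17/4*7*(-16)*22 = -(-119/4*(-16))*22 = -476*22 = -1*10472 = -10472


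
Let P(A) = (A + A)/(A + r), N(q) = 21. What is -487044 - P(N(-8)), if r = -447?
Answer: -34580117/71 ≈ -4.8704e+5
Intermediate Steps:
P(A) = 2*A/(-447 + A) (P(A) = (A + A)/(A - 447) = (2*A)/(-447 + A) = 2*A/(-447 + A))
-487044 - P(N(-8)) = -487044 - 2*21/(-447 + 21) = -487044 - 2*21/(-426) = -487044 - 2*21*(-1)/426 = -487044 - 1*(-7/71) = -487044 + 7/71 = -34580117/71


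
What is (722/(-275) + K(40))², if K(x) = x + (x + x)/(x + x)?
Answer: 111365809/75625 ≈ 1472.6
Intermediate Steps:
K(x) = 1 + x (K(x) = x + (2*x)/((2*x)) = x + (2*x)*(1/(2*x)) = x + 1 = 1 + x)
(722/(-275) + K(40))² = (722/(-275) + (1 + 40))² = (722*(-1/275) + 41)² = (-722/275 + 41)² = (10553/275)² = 111365809/75625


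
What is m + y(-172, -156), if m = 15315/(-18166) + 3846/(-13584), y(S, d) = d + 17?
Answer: -2881542551/20563912 ≈ -140.13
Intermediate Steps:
y(S, d) = 17 + d
m = -23158783/20563912 (m = 15315*(-1/18166) + 3846*(-1/13584) = -15315/18166 - 641/2264 = -23158783/20563912 ≈ -1.1262)
m + y(-172, -156) = -23158783/20563912 + (17 - 156) = -23158783/20563912 - 139 = -2881542551/20563912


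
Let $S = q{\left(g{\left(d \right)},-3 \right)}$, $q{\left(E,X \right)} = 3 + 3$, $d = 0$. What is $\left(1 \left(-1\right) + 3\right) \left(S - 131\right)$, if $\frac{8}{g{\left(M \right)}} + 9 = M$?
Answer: $-250$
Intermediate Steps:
$g{\left(M \right)} = \frac{8}{-9 + M}$
$q{\left(E,X \right)} = 6$
$S = 6$
$\left(1 \left(-1\right) + 3\right) \left(S - 131\right) = \left(1 \left(-1\right) + 3\right) \left(6 - 131\right) = \left(-1 + 3\right) \left(-125\right) = 2 \left(-125\right) = -250$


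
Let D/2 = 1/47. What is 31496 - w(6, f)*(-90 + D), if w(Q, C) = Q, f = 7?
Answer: 1505680/47 ≈ 32036.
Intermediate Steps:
D = 2/47 ≈ 0.042553
31496 - w(6, f)*(-90 + D) = 31496 - 6*(-90 + 2/47) = 31496 - 6*(-4228)/47 = 31496 - 1*(-25368/47) = 31496 + 25368/47 = 1505680/47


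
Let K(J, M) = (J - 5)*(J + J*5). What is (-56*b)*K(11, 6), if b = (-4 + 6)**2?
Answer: -88704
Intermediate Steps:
K(J, M) = 6*J*(-5 + J) (K(J, M) = (-5 + J)*(J + 5*J) = (-5 + J)*(6*J) = 6*J*(-5 + J))
b = 4 (b = 2**2 = 4)
(-56*b)*K(11, 6) = (-56*4)*(6*11*(-5 + 11)) = -1344*11*6 = -224*396 = -88704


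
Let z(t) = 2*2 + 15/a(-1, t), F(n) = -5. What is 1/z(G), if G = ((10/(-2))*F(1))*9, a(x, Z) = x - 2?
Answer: -1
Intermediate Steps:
a(x, Z) = -2 + x
G = 225 (G = ((10/(-2))*(-5))*9 = ((10*(-1/2))*(-5))*9 = -5*(-5)*9 = 25*9 = 225)
z(t) = -1 (z(t) = 2*2 + 15/(-2 - 1) = 4 + 15/(-3) = 4 + 15*(-1/3) = 4 - 5 = -1)
1/z(G) = 1/(-1) = -1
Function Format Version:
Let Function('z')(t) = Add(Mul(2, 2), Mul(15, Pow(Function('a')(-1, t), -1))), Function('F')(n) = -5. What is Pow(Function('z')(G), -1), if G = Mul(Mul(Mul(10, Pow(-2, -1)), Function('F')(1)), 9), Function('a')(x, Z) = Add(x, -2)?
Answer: -1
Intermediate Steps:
Function('a')(x, Z) = Add(-2, x)
G = 225 (G = Mul(Mul(Mul(10, Pow(-2, -1)), -5), 9) = Mul(Mul(Mul(10, Rational(-1, 2)), -5), 9) = Mul(Mul(-5, -5), 9) = Mul(25, 9) = 225)
Function('z')(t) = -1 (Function('z')(t) = Add(Mul(2, 2), Mul(15, Pow(Add(-2, -1), -1))) = Add(4, Mul(15, Pow(-3, -1))) = Add(4, Mul(15, Rational(-1, 3))) = Add(4, -5) = -1)
Pow(Function('z')(G), -1) = Pow(-1, -1) = -1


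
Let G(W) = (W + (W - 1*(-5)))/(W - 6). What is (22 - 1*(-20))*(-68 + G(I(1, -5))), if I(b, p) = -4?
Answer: -14217/5 ≈ -2843.4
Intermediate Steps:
G(W) = (5 + 2*W)/(-6 + W) (G(W) = (W + (W + 5))/(-6 + W) = (W + (5 + W))/(-6 + W) = (5 + 2*W)/(-6 + W))
(22 - 1*(-20))*(-68 + G(I(1, -5))) = (22 - 1*(-20))*(-68 + (5 + 2*(-4))/(-6 - 4)) = (22 + 20)*(-68 + (5 - 8)/(-10)) = 42*(-68 - 1/10*(-3)) = 42*(-68 + 3/10) = 42*(-677/10) = -14217/5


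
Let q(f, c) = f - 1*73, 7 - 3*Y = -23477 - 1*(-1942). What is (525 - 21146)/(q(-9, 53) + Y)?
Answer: -61863/21296 ≈ -2.9049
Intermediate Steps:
Y = 21542/3 (Y = 7/3 - (-23477 - 1*(-1942))/3 = 7/3 - (-23477 + 1942)/3 = 7/3 - 1/3*(-21535) = 7/3 + 21535/3 = 21542/3 ≈ 7180.7)
q(f, c) = -73 + f (q(f, c) = f - 73 = -73 + f)
(525 - 21146)/(q(-9, 53) + Y) = (525 - 21146)/((-73 - 9) + 21542/3) = -20621/(-82 + 21542/3) = -20621/21296/3 = -20621*3/21296 = -61863/21296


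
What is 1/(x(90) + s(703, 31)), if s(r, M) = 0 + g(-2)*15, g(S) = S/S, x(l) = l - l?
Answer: 1/15 ≈ 0.066667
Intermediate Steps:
x(l) = 0
g(S) = 1
s(r, M) = 15 (s(r, M) = 0 + 1*15 = 0 + 15 = 15)
1/(x(90) + s(703, 31)) = 1/(0 + 15) = 1/15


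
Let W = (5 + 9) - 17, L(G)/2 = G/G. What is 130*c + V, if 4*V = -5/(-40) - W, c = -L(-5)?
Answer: -8295/32 ≈ -259.22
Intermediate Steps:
L(G) = 2 (L(G) = 2*(G/G) = 2*1 = 2)
W = -3 (W = 14 - 17 = -3)
c = -2 (c = -1*2 = -2)
V = 25/32 (V = (-5/(-40) - 1*(-3))/4 = (-5*(-1/40) + 3)/4 = (1/8 + 3)/4 = (1/4)*(25/8) = 25/32 ≈ 0.78125)
130*c + V = 130*(-2) + 25/32 = -260 + 25/32 = -8295/32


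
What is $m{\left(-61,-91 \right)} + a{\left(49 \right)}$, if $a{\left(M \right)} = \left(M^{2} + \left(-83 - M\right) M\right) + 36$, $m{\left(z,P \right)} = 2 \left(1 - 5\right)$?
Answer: $-4039$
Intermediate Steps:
$m{\left(z,P \right)} = -8$ ($m{\left(z,P \right)} = 2 \left(-4\right) = -8$)
$a{\left(M \right)} = 36 + M^{2} + M \left(-83 - M\right)$ ($a{\left(M \right)} = \left(M^{2} + M \left(-83 - M\right)\right) + 36 = 36 + M^{2} + M \left(-83 - M\right)$)
$m{\left(-61,-91 \right)} + a{\left(49 \right)} = -8 + \left(36 - 4067\right) = -8 - 4031 = -4039$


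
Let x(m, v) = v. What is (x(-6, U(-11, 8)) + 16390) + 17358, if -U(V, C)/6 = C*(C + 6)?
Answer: 33076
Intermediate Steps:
U(V, C) = -6*C*(6 + C) (U(V, C) = -6*C*(C + 6) = -6*C*(6 + C))
(x(-6, U(-11, 8)) + 16390) + 17358 = (-6*8*(6 + 8) + 16390) + 17358 = (-6*8*14 + 16390) + 17358 = (-672 + 16390) + 17358 = 15718 + 17358 = 33076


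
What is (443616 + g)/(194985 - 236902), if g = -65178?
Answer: -378438/41917 ≈ -9.0283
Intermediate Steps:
(443616 + g)/(194985 - 236902) = (443616 - 65178)/(194985 - 236902) = 378438/(-41917) = 378438*(-1/41917) = -378438/41917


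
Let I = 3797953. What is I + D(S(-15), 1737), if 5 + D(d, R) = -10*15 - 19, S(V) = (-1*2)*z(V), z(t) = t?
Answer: 3797779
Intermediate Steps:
S(V) = -2*V (S(V) = (-1*2)*V = -2*V)
D(d, R) = -174 (D(d, R) = -5 + (-10*15 - 19) = -5 + (-150 - 19) = -5 - 169 = -174)
I + D(S(-15), 1737) = 3797953 - 174 = 3797779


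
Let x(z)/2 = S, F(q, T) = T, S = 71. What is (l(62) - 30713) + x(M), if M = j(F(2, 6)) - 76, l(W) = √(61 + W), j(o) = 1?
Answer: -30571 + √123 ≈ -30560.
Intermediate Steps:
M = -75 (M = 1 - 76 = -75)
x(z) = 142 (x(z) = 2*71 = 142)
(l(62) - 30713) + x(M) = (√(61 + 62) - 30713) + 142 = (√123 - 30713) + 142 = (-30713 + √123) + 142 = -30571 + √123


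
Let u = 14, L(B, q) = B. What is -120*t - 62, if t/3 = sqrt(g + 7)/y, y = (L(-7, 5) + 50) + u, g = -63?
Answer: -62 - 240*I*sqrt(14)/19 ≈ -62.0 - 47.263*I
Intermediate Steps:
y = 57 (y = (-7 + 50) + 14 = 43 + 14 = 57)
t = 2*I*sqrt(14)/19 (t = 3*(sqrt(-63 + 7)/57) = 3*(sqrt(-56)*(1/57)) = 3*((2*I*sqrt(14))*(1/57)) = 3*(2*I*sqrt(14)/57) = 2*I*sqrt(14)/19 ≈ 0.39386*I)
-120*t - 62 = -240*I*sqrt(14)/19 - 62 = -62 - 240*I*sqrt(14)/19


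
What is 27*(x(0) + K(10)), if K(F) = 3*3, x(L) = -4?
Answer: 135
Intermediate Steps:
K(F) = 9
27*(x(0) + K(10)) = 27*(-4 + 9) = 27*5 = 135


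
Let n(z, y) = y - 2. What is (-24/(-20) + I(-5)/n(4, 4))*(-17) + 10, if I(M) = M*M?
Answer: -2229/10 ≈ -222.90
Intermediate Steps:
I(M) = M**2
n(z, y) = -2 + y
(-24/(-20) + I(-5)/n(4, 4))*(-17) + 10 = (-24/(-20) + (-5)**2/(-2 + 4))*(-17) + 10 = (-24*(-1/20) + 25/2)*(-17) + 10 = (6/5 + 25*(1/2))*(-17) + 10 = (6/5 + 25/2)*(-17) + 10 = (137/10)*(-17) + 10 = -2329/10 + 10 = -2229/10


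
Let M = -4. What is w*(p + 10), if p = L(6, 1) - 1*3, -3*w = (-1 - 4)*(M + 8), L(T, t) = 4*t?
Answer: 220/3 ≈ 73.333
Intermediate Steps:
w = 20/3 (w = -(-1 - 4)*(-4 + 8)/3 = -(-5)*4/3 = -⅓*(-20) = 20/3 ≈ 6.6667)
p = 1 (p = 4*1 - 1*3 = 4 - 3 = 1)
w*(p + 10) = 20*(1 + 10)/3 = (20/3)*11 = 220/3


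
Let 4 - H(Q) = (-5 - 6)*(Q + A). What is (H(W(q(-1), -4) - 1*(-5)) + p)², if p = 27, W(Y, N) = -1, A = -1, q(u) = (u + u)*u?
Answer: 4096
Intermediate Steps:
q(u) = 2*u² (q(u) = (2*u)*u = 2*u²)
H(Q) = -7 + 11*Q (H(Q) = 4 - (-5 - 6)*(Q - 1) = 4 - (-11)*(-1 + Q) = 4 - (11 - 11*Q) = 4 + (-11 + 11*Q) = -7 + 11*Q)
(H(W(q(-1), -4) - 1*(-5)) + p)² = ((-7 + 11*(-1 - 1*(-5))) + 27)² = ((-7 + 11*(-1 + 5)) + 27)² = ((-7 + 11*4) + 27)² = ((-7 + 44) + 27)² = (37 + 27)² = 64² = 4096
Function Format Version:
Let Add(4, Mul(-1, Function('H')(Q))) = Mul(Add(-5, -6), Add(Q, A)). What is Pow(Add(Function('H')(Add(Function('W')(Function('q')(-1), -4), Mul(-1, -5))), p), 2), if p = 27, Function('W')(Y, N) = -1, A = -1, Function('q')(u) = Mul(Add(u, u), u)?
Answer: 4096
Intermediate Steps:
Function('q')(u) = Mul(2, Pow(u, 2)) (Function('q')(u) = Mul(Mul(2, u), u) = Mul(2, Pow(u, 2)))
Function('H')(Q) = Add(-7, Mul(11, Q)) (Function('H')(Q) = Add(4, Mul(-1, Mul(Add(-5, -6), Add(Q, -1)))) = Add(4, Mul(-1, Mul(-11, Add(-1, Q)))) = Add(4, Mul(-1, Add(11, Mul(-11, Q)))) = Add(4, Add(-11, Mul(11, Q))) = Add(-7, Mul(11, Q)))
Pow(Add(Function('H')(Add(Function('W')(Function('q')(-1), -4), Mul(-1, -5))), p), 2) = Pow(Add(Add(-7, Mul(11, Add(-1, Mul(-1, -5)))), 27), 2) = Pow(Add(Add(-7, Mul(11, Add(-1, 5))), 27), 2) = Pow(Add(Add(-7, Mul(11, 4)), 27), 2) = Pow(Add(Add(-7, 44), 27), 2) = Pow(Add(37, 27), 2) = Pow(64, 2) = 4096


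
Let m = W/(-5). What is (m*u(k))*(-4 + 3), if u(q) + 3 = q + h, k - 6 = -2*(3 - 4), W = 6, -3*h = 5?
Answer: 4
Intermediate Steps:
h = -5/3 (h = -1/3*5 = -5/3 ≈ -1.6667)
k = 8 (k = 6 - 2*(3 - 4) = 6 - 2*(-1) = 6 + 2 = 8)
u(q) = -14/3 + q (u(q) = -3 + (q - 5/3) = -3 + (-5/3 + q) = -14/3 + q)
m = -6/5 (m = 6/(-5) = 6*(-1/5) = -6/5 ≈ -1.2000)
(m*u(k))*(-4 + 3) = (-6*(-14/3 + 8)/5)*(-4 + 3) = -6/5*10/3*(-1) = -4*(-1) = 4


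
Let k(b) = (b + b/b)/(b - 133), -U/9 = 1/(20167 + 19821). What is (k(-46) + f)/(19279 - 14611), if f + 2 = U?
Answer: -12517855/33412853136 ≈ -0.00037464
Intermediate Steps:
U = -9/39988 (U = -9/(20167 + 19821) = -9/39988 ≈ -0.00022507)
f = -79985/39988 (f = -2 - 9/39988 = -79985/39988 ≈ -2.0002)
k(b) = (1 + b)/(-133 + b) (k(b) = (b + 1)/(-133 + b) = (1 + b)/(-133 + b))
(k(-46) + f)/(19279 - 14611) = ((1 - 46)/(-133 - 46) - 79985/39988)/(19279 - 14611) = (-45/(-179) - 79985/39988)/4668 = (-1/179*(-45) - 79985/39988)*(1/4668) = (45/179 - 79985/39988)*(1/4668) = -12517855/7157852*1/4668 = -12517855/33412853136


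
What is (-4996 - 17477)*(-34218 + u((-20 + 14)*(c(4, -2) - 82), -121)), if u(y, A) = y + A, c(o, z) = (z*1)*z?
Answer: 761182983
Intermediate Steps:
c(o, z) = z**2 (c(o, z) = z*z = z**2)
u(y, A) = A + y
(-4996 - 17477)*(-34218 + u((-20 + 14)*(c(4, -2) - 82), -121)) = (-4996 - 17477)*(-34218 + (-121 + (-20 + 14)*((-2)**2 - 82))) = -22473*(-34218 + (-121 - 6*(4 - 82))) = -22473*(-34218 + (-121 - 6*(-78))) = -22473*(-34218 + (-121 + 468)) = -22473*(-34218 + 347) = -22473*(-33871) = 761182983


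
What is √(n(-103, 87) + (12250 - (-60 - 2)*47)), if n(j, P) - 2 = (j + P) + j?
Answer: √15047 ≈ 122.67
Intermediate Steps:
n(j, P) = 2 + P + 2*j (n(j, P) = 2 + ((j + P) + j) = 2 + ((P + j) + j) = 2 + (P + 2*j) = 2 + P + 2*j)
√(n(-103, 87) + (12250 - (-60 - 2)*47)) = √((2 + 87 + 2*(-103)) + (12250 - (-60 - 2)*47)) = √((2 + 87 - 206) + (12250 - (-62)*47)) = √(-117 + (12250 - 1*(-2914))) = √(-117 + (12250 + 2914)) = √(-117 + 15164) = √15047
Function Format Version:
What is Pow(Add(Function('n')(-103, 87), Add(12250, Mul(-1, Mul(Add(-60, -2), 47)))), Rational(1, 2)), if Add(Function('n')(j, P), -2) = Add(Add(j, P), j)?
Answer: Pow(15047, Rational(1, 2)) ≈ 122.67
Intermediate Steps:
Function('n')(j, P) = Add(2, P, Mul(2, j)) (Function('n')(j, P) = Add(2, Add(Add(j, P), j)) = Add(2, Add(Add(P, j), j)) = Add(2, Add(P, Mul(2, j))) = Add(2, P, Mul(2, j)))
Pow(Add(Function('n')(-103, 87), Add(12250, Mul(-1, Mul(Add(-60, -2), 47)))), Rational(1, 2)) = Pow(Add(Add(2, 87, Mul(2, -103)), Add(12250, Mul(-1, Mul(Add(-60, -2), 47)))), Rational(1, 2)) = Pow(Add(Add(2, 87, -206), Add(12250, Mul(-1, Mul(-62, 47)))), Rational(1, 2)) = Pow(Add(-117, Add(12250, Mul(-1, -2914))), Rational(1, 2)) = Pow(Add(-117, Add(12250, 2914)), Rational(1, 2)) = Pow(Add(-117, 15164), Rational(1, 2)) = Pow(15047, Rational(1, 2))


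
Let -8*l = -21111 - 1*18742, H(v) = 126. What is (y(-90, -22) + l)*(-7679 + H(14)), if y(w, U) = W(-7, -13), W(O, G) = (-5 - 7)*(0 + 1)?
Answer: -300284621/8 ≈ -3.7536e+7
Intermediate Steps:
W(O, G) = -12 (W(O, G) = -12*1 = -12)
y(w, U) = -12
l = 39853/8 (l = -(-21111 - 1*18742)/8 = -(-21111 - 18742)/8 = -1/8*(-39853) = 39853/8 ≈ 4981.6)
(y(-90, -22) + l)*(-7679 + H(14)) = (-12 + 39853/8)*(-7679 + 126) = (39757/8)*(-7553) = -300284621/8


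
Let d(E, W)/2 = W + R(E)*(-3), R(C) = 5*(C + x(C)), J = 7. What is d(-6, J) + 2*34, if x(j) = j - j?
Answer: 262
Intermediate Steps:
x(j) = 0
R(C) = 5*C (R(C) = 5*(C + 0) = 5*C)
d(E, W) = -30*E + 2*W (d(E, W) = 2*(W + (5*E)*(-3)) = 2*(W - 15*E) = -30*E + 2*W)
d(-6, J) + 2*34 = (-30*(-6) + 2*7) + 2*34 = (180 + 14) + 68 = 194 + 68 = 262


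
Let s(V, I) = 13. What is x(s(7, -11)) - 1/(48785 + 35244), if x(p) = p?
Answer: 1092376/84029 ≈ 13.000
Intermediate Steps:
x(s(7, -11)) - 1/(48785 + 35244) = 13 - 1/(48785 + 35244) = 13 - 1/84029 = 1092376/84029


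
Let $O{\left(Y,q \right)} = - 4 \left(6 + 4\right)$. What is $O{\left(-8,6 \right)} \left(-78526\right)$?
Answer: $3141040$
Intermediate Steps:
$O{\left(Y,q \right)} = -40$ ($O{\left(Y,q \right)} = \left(-4\right) 10 = -40$)
$O{\left(-8,6 \right)} \left(-78526\right) = \left(-40\right) \left(-78526\right) = 3141040$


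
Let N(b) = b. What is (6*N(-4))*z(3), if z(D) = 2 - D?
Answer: 24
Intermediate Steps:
(6*N(-4))*z(3) = (6*(-4))*(2 - 1*3) = -24*(2 - 3) = -24*(-1) = 24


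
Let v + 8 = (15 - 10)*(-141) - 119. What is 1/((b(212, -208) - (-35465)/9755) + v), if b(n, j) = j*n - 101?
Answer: -1951/87844486 ≈ -2.2210e-5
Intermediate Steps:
v = -832 (v = -8 + ((15 - 10)*(-141) - 119) = -8 + (5*(-141) - 119) = -8 + (-705 - 119) = -8 - 824 = -832)
b(n, j) = -101 + j*n
1/((b(212, -208) - (-35465)/9755) + v) = 1/(((-101 - 208*212) - (-35465)/9755) - 832) = 1/(((-101 - 44096) - (-35465)/9755) - 832) = 1/((-44197 - 1*(-7093/1951)) - 832) = 1/((-44197 + 7093/1951) - 832) = 1/(-86221254/1951 - 832) = 1/(-87844486/1951) = -1951/87844486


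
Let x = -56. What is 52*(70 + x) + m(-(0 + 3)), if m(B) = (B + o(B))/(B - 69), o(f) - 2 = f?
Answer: 13105/18 ≈ 728.06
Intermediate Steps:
o(f) = 2 + f
m(B) = (2 + 2*B)/(-69 + B) (m(B) = (B + (2 + B))/(B - 69) = (2 + 2*B)/(-69 + B))
52*(70 + x) + m(-(0 + 3)) = 52*(70 - 56) + 2*(1 - (0 + 3))/(-69 - (0 + 3)) = 52*14 + 2*(1 - 1*3)/(-69 - 1*3) = 728 + 2*(1 - 3)/(-69 - 3) = 728 + 2*(-2)/(-72) = 728 + 2*(-1/72)*(-2) = 728 + 1/18 = 13105/18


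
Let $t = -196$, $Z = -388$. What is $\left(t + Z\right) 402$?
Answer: $-234768$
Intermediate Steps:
$\left(t + Z\right) 402 = \left(-196 - 388\right) 402 = \left(-584\right) 402 = -234768$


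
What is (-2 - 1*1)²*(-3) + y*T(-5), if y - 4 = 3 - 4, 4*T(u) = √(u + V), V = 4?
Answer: -27 + 3*I/4 ≈ -27.0 + 0.75*I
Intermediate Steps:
T(u) = √(4 + u)/4 (T(u) = √(u + 4)/4 = √(4 + u)/4)
y = 3 (y = 4 + (3 - 4) = 4 - 1 = 3)
(-2 - 1*1)²*(-3) + y*T(-5) = (-2 - 1*1)²*(-3) + 3*(√(4 - 5)/4) = (-2 - 1)²*(-3) + 3*(√(-1)/4) = (-3)²*(-3) + 3*(I/4) = 9*(-3) + 3*I/4 = -27 + 3*I/4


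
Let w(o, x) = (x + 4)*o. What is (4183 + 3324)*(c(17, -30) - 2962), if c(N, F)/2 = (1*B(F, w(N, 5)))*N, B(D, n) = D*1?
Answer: -29892874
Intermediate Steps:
w(o, x) = o*(4 + x) (w(o, x) = (4 + x)*o = o*(4 + x))
B(D, n) = D
c(N, F) = 2*F*N (c(N, F) = 2*((1*F)*N) = 2*(F*N) = 2*F*N)
(4183 + 3324)*(c(17, -30) - 2962) = (4183 + 3324)*(2*(-30)*17 - 2962) = 7507*(-1020 - 2962) = 7507*(-3982) = -29892874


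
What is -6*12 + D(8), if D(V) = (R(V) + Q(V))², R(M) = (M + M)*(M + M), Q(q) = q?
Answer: 69624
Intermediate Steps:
R(M) = 4*M² (R(M) = (2*M)*(2*M) = 4*M²)
D(V) = (V + 4*V²)² (D(V) = (4*V² + V)² = (V + 4*V²)²)
-6*12 + D(8) = -6*12 + 8²*(1 + 4*8)² = -72 + 64*(1 + 32)² = -72 + 64*33² = -72 + 64*1089 = -72 + 69696 = 69624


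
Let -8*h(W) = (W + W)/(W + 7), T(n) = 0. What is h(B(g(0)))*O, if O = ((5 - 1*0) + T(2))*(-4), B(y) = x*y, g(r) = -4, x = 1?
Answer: -20/3 ≈ -6.6667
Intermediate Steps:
B(y) = y (B(y) = 1*y = y)
h(W) = -W/(4*(7 + W)) (h(W) = -(W + W)/(8*(W + 7)) = -2*W/(8*(7 + W)) = -W/(4*(7 + W)))
O = -20 (O = ((5 - 1*0) + 0)*(-4) = ((5 + 0) + 0)*(-4) = (5 + 0)*(-4) = 5*(-4) = -20)
h(B(g(0)))*O = -1*(-4)/(28 + 4*(-4))*(-20) = -1*(-4)/(28 - 16)*(-20) = -1*(-4)/12*(-20) = -1*(-4)*1/12*(-20) = (⅓)*(-20) = -20/3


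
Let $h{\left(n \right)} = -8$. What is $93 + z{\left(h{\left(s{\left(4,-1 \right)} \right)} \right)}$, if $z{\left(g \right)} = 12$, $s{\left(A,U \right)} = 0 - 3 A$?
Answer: $105$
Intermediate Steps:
$s{\left(A,U \right)} = - 3 A$
$93 + z{\left(h{\left(s{\left(4,-1 \right)} \right)} \right)} = 93 + 12 = 105$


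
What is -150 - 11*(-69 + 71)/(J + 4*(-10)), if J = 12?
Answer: -2089/14 ≈ -149.21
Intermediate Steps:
-150 - 11*(-69 + 71)/(J + 4*(-10)) = -150 - 11*(-69 + 71)/(12 + 4*(-10)) = -150 - 22/(12 - 40) = -150 - 22/(-28) = -150 - 22*(-1)/28 = -150 - 11*(-1/14) = -150 + 11/14 = -2089/14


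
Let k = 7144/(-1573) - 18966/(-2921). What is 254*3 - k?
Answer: 3492220652/4594733 ≈ 760.05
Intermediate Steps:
k = 8965894/4594733 (k = 7144*(-1/1573) - 18966*(-1/2921) = -7144/1573 + 18966/2921 = 8965894/4594733 ≈ 1.9513)
254*3 - k = 254*3 - 1*8965894/4594733 = 762 - 8965894/4594733 = 3492220652/4594733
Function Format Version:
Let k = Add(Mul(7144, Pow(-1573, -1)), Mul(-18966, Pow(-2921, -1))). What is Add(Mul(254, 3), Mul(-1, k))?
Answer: Rational(3492220652, 4594733) ≈ 760.05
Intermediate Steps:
k = Rational(8965894, 4594733) (k = Add(Mul(7144, Rational(-1, 1573)), Mul(-18966, Rational(-1, 2921))) = Add(Rational(-7144, 1573), Rational(18966, 2921)) = Rational(8965894, 4594733) ≈ 1.9513)
Add(Mul(254, 3), Mul(-1, k)) = Add(Mul(254, 3), Mul(-1, Rational(8965894, 4594733))) = Add(762, Rational(-8965894, 4594733)) = Rational(3492220652, 4594733)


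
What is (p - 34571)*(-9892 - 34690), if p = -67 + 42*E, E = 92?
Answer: 1371966468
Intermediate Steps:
p = 3797 (p = -67 + 42*92 = -67 + 3864 = 3797)
(p - 34571)*(-9892 - 34690) = (3797 - 34571)*(-9892 - 34690) = -30774*(-44582) = 1371966468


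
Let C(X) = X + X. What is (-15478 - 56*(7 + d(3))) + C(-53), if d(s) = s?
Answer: -16144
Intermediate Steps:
C(X) = 2*X
(-15478 - 56*(7 + d(3))) + C(-53) = (-15478 - 56*(7 + 3)) + 2*(-53) = (-15478 - 56*10) - 106 = (-15478 - 8*70) - 106 = (-15478 - 560) - 106 = -16038 - 106 = -16144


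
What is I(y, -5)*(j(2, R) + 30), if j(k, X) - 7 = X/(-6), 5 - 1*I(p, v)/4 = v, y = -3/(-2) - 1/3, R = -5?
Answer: 4540/3 ≈ 1513.3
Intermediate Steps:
y = 7/6 (y = -3*(-½) - 1*⅓ = 3/2 - ⅓ = 7/6 ≈ 1.1667)
I(p, v) = 20 - 4*v
j(k, X) = 7 - X/6 (j(k, X) = 7 + X/(-6) = 7 + X*(-⅙) = 7 - X/6)
I(y, -5)*(j(2, R) + 30) = (20 - 4*(-5))*((7 - ⅙*(-5)) + 30) = (20 + 20)*((7 + ⅚) + 30) = 40*(47/6 + 30) = 40*(227/6) = 4540/3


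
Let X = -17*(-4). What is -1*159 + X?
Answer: -91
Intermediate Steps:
X = 68
-1*159 + X = -1*159 + 68 = -159 + 68 = -91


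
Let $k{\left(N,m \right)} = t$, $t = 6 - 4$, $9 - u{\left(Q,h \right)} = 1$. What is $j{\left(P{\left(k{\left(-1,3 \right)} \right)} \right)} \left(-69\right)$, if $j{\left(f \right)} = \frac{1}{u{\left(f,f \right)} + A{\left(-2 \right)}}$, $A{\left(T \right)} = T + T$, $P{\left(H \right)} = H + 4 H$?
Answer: $- \frac{69}{4} \approx -17.25$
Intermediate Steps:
$u{\left(Q,h \right)} = 8$ ($u{\left(Q,h \right)} = 9 - 1 = 8$)
$t = 2$ ($t = 6 - 4 = 2$)
$k{\left(N,m \right)} = 2$
$P{\left(H \right)} = 5 H$
$A{\left(T \right)} = 2 T$
$j{\left(f \right)} = \frac{1}{4}$ ($j{\left(f \right)} = \frac{1}{8 + 2 \left(-2\right)} = \frac{1}{8 - 4} = \frac{1}{4}$)
$j{\left(P{\left(k{\left(-1,3 \right)} \right)} \right)} \left(-69\right) = \frac{1}{4} \left(-69\right) = - \frac{69}{4}$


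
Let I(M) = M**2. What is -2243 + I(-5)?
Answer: -2218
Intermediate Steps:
-2243 + I(-5) = -2243 + (-5)**2 = -2243 + 25 = -2218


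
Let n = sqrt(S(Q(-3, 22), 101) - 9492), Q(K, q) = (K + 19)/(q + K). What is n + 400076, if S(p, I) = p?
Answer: 400076 + 2*I*sqrt(856577)/19 ≈ 4.0008e+5 + 97.423*I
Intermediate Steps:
Q(K, q) = (19 + K)/(K + q)
n = 2*I*sqrt(856577)/19 (n = sqrt((19 - 3)/(-3 + 22) - 9492) = sqrt(16/19 - 9492) = sqrt(-180332/19) = 2*I*sqrt(856577)/19 ≈ 97.423*I)
n + 400076 = 2*I*sqrt(856577)/19 + 400076 = 400076 + 2*I*sqrt(856577)/19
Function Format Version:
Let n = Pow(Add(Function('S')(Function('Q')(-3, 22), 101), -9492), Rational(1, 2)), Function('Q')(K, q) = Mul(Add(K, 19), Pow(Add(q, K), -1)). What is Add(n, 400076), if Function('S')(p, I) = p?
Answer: Add(400076, Mul(Rational(2, 19), I, Pow(856577, Rational(1, 2)))) ≈ Add(4.0008e+5, Mul(97.423, I))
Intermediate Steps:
Function('Q')(K, q) = Mul(Pow(Add(K, q), -1), Add(19, K)) (Function('Q')(K, q) = Mul(Add(19, K), Pow(Add(K, q), -1)) = Mul(Pow(Add(K, q), -1), Add(19, K)))
n = Mul(Rational(2, 19), I, Pow(856577, Rational(1, 2))) (n = Pow(Add(Mul(Pow(Add(-3, 22), -1), Add(19, -3)), -9492), Rational(1, 2)) = Pow(Add(Mul(Pow(19, -1), 16), -9492), Rational(1, 2)) = Pow(Add(Mul(Rational(1, 19), 16), -9492), Rational(1, 2)) = Pow(Add(Rational(16, 19), -9492), Rational(1, 2)) = Pow(Rational(-180332, 19), Rational(1, 2)) = Mul(Rational(2, 19), I, Pow(856577, Rational(1, 2))) ≈ Mul(97.423, I))
Add(n, 400076) = Add(Mul(Rational(2, 19), I, Pow(856577, Rational(1, 2))), 400076) = Add(400076, Mul(Rational(2, 19), I, Pow(856577, Rational(1, 2))))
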